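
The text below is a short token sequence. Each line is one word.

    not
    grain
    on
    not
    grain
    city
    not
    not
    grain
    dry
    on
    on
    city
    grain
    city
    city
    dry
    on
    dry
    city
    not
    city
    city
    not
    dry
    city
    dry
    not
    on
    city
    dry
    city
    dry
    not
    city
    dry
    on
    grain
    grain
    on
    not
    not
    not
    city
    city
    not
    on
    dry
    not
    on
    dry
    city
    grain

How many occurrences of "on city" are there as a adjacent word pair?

2

Scanning the 52 overlapping bigram windows for "on city":
  position 12–13: on city
  position 29–30: on city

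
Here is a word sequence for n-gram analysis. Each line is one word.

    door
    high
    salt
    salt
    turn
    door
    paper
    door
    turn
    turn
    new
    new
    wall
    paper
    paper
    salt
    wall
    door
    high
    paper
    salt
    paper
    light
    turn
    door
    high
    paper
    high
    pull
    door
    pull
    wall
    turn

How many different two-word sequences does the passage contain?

27

33 tokens → 32 bigram windows in total.
Repeated bigrams (each contributes count−1 duplicates):
  door high: 3
  high paper: 2
  paper salt: 2
  turn door: 2
5 duplicate windows → 32 − 5 = 27 distinct.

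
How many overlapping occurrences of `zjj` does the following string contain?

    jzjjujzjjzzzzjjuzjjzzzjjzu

Sliding a length-3 window over the 26 characters (24 positions):
  position 2–4: zjj
  position 7–9: zjj
  position 13–15: zjj
  position 17–19: zjj
  position 22–24: zjj

5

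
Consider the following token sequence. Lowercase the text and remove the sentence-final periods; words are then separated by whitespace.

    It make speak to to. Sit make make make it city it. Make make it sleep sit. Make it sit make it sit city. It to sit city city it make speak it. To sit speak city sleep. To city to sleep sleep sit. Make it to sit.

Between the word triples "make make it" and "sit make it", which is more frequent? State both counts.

"make make it": 2 occurrences
"sit make it": 3 occurrences

"sit make it" (3 vs 2)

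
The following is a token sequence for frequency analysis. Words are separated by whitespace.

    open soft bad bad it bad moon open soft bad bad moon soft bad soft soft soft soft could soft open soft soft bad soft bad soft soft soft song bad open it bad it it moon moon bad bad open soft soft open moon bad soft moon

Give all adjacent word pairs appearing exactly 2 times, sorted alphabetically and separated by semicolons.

Bigram counts meeting the condition (exactly 2 times):
  bad it: 2
  bad moon: 2
  bad open: 2
  it bad: 2
  moon bad: 2
  soft open: 2

bad it; bad moon; bad open; it bad; moon bad; soft open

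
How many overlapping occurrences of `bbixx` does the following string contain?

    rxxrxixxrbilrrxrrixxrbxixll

Sliding a length-5 window over the 27 characters (23 positions):
  (no match at any position)

0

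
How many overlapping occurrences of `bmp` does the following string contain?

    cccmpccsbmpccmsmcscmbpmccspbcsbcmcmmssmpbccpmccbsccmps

Sliding a length-3 window over the 54 characters (52 positions):
  position 9–11: bmp

1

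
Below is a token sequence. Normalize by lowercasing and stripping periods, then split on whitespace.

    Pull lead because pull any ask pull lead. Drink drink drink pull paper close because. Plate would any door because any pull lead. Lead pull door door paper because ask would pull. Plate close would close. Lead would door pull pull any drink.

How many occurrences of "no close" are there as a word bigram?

0

Scanning the 42 overlapping bigram windows for "no close":
  (none found)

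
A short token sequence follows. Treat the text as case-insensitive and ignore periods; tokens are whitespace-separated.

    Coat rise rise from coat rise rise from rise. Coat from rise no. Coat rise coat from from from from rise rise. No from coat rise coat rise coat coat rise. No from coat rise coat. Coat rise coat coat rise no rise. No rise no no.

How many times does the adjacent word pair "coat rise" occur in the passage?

9

Scanning the 46 overlapping bigram windows for "coat rise":
  position 1–2: coat rise
  position 5–6: coat rise
  position 14–15: coat rise
  position 25–26: coat rise
  position 27–28: coat rise
  position 30–31: coat rise
  position 34–35: coat rise
  position 37–38: coat rise
  position 40–41: coat rise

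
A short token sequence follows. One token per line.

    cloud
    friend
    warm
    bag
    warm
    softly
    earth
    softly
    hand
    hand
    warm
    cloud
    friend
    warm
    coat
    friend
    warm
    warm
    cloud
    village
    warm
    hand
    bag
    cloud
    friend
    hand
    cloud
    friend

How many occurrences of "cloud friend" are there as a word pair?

4

Scanning the 27 overlapping bigram windows for "cloud friend":
  position 1–2: cloud friend
  position 12–13: cloud friend
  position 24–25: cloud friend
  position 27–28: cloud friend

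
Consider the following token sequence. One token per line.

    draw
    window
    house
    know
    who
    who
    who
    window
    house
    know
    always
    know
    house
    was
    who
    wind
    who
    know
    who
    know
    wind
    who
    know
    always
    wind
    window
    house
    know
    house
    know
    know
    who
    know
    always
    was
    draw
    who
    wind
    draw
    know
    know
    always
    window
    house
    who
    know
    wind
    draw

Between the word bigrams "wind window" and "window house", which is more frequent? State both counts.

"window house" (4 vs 1)

"wind window": 1 occurrence
"window house": 4 occurrences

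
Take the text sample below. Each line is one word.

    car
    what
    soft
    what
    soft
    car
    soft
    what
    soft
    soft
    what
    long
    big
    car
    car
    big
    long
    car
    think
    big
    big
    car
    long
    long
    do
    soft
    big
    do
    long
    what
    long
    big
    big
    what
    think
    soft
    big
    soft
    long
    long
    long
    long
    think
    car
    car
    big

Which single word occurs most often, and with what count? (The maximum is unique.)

Unigram frequencies (highest first):
  long: 10
  big: 9
  car: 8
  soft: 8
  what: 6
  think: 3
  … (1 more, each ≤ 2)

"long", 10 times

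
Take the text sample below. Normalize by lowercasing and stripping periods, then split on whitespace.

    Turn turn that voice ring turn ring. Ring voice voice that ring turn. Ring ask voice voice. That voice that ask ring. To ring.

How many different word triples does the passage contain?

20

24 tokens → 22 trigram windows in total.
Repeated trigrams (each contributes count−1 duplicates):
  ring turn ring: 2
  voice voice that: 2
2 duplicate windows → 22 − 2 = 20 distinct.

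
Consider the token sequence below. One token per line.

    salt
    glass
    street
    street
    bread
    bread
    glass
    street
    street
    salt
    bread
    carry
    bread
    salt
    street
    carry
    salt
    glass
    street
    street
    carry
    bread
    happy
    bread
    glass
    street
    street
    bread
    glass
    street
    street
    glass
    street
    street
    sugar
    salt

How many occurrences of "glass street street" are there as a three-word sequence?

6

Scanning the 34 overlapping trigram windows for "glass street street":
  position 2–4: glass street street
  position 7–9: glass street street
  position 18–20: glass street street
  position 25–27: glass street street
  position 29–31: glass street street
  position 32–34: glass street street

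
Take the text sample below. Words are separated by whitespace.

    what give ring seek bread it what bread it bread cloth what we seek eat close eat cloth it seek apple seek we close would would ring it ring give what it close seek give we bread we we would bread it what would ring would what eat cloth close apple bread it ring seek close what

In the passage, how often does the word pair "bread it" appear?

4

Scanning the 56 overlapping bigram windows for "bread it":
  position 5–6: bread it
  position 8–9: bread it
  position 41–42: bread it
  position 52–53: bread it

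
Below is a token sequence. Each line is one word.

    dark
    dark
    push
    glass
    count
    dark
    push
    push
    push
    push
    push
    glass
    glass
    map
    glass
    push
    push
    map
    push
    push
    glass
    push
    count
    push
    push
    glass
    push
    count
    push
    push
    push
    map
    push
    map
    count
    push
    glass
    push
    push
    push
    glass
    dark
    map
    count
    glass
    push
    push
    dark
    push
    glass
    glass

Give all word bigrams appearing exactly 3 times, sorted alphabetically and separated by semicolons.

count push; dark push; push map

Bigram counts meeting the condition (exactly 3 times):
  count push: 3
  dark push: 3
  push map: 3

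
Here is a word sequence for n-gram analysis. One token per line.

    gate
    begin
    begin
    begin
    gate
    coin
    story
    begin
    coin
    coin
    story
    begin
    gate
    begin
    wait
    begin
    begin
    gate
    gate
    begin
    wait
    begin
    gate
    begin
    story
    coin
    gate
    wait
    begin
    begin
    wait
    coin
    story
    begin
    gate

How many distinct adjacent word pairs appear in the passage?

35 tokens → 34 bigram windows in total.
Repeated bigrams (each contributes count−1 duplicates):
  begin gate: 5
  begin begin: 4
  gate begin: 4
  begin wait: 3
  coin story: 3
  story begin: 3
  wait begin: 3
18 duplicate windows → 34 − 18 = 16 distinct.

16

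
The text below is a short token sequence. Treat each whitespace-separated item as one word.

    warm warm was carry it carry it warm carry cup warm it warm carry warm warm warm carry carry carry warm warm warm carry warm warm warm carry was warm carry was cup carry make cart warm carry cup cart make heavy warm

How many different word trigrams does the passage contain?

31

43 tokens → 41 trigram windows in total.
Repeated trigrams (each contributes count−1 duplicates):
  carry warm warm: 3
  warm warm carry: 3
  warm warm warm: 3
  it warm carry: 2
  warm carry cup: 2
  warm carry warm: 2
  warm carry was: 2
10 duplicate windows → 41 − 10 = 31 distinct.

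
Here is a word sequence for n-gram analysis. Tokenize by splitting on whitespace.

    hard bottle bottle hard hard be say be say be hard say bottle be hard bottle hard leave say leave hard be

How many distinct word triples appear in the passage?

22 tokens → 20 trigram windows in total.
Repeated trigrams (each contributes count−1 duplicates):
  be say be: 2
1 duplicate windows → 20 − 1 = 19 distinct.

19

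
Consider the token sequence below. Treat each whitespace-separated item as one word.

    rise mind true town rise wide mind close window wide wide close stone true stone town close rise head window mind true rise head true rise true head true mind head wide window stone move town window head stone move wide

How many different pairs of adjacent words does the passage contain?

35

41 tokens → 40 bigram windows in total.
Repeated bigrams (each contributes count−1 duplicates):
  head true: 2
  mind true: 2
  rise head: 2
  stone move: 2
  true rise: 2
5 duplicate windows → 40 − 5 = 35 distinct.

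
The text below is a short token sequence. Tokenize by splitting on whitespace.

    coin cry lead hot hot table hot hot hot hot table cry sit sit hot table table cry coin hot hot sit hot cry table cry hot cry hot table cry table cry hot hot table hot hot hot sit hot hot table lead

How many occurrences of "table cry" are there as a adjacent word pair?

Scanning the 43 overlapping bigram windows for "table cry":
  position 11–12: table cry
  position 17–18: table cry
  position 25–26: table cry
  position 30–31: table cry
  position 32–33: table cry

5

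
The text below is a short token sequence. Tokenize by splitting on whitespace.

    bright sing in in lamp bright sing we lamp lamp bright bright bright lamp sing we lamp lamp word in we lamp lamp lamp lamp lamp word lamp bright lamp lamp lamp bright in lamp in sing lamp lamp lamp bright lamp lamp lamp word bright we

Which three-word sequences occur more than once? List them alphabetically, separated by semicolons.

Trigram counts meeting the condition (more than once):
  bright lamp lamp: 2
  lamp bright lamp: 2
  lamp lamp bright: 3
  lamp lamp lamp: 6
  lamp lamp word: 3
  sing we lamp: 2
  we lamp lamp: 3

bright lamp lamp; lamp bright lamp; lamp lamp bright; lamp lamp lamp; lamp lamp word; sing we lamp; we lamp lamp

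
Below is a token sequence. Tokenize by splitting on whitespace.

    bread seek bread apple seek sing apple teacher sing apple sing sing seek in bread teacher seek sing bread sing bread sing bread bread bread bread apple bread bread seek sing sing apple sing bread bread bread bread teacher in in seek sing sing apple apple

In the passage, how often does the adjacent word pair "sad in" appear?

0

Scanning the 45 overlapping bigram windows for "sad in":
  (none found)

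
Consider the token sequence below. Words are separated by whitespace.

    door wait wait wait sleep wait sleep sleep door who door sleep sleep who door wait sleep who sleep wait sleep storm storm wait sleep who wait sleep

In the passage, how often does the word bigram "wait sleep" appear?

Scanning the 27 overlapping bigram windows for "wait sleep":
  position 4–5: wait sleep
  position 6–7: wait sleep
  position 16–17: wait sleep
  position 20–21: wait sleep
  position 24–25: wait sleep
  position 27–28: wait sleep

6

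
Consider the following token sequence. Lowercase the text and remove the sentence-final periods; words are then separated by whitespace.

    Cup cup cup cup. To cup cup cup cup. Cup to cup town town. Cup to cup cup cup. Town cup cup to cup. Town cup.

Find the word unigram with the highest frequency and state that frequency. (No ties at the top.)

"cup", 18 times

Unigram frequencies (highest first):
  cup: 18
  to: 4
  town: 4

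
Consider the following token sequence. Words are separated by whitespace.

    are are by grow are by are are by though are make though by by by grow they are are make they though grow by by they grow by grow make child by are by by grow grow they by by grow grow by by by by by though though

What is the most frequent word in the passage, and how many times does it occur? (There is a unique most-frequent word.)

Unigram frequencies (highest first):
  by: 19
  are: 9
  grow: 9
  though: 5
  they: 4
  make: 3
  … (1 more, each ≤ 1)

"by", 19 times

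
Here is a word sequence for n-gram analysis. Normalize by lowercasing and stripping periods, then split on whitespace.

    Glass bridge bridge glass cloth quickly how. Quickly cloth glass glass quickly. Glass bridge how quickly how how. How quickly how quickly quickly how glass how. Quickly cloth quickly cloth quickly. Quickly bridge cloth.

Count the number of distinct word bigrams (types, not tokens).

34 tokens → 33 bigram windows in total.
Repeated bigrams (each contributes count−1 duplicates):
  how quickly: 5
  quickly how: 4
  cloth quickly: 3
  quickly cloth: 3
  glass bridge: 2
  how how: 2
  quickly quickly: 2
14 duplicate windows → 33 − 14 = 19 distinct.

19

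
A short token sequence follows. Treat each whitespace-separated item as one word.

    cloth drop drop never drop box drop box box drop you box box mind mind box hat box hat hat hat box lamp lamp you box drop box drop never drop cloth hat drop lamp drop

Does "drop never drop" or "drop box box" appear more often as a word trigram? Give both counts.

"drop never drop" (2 vs 1)

"drop never drop": 2 occurrences
"drop box box": 1 occurrence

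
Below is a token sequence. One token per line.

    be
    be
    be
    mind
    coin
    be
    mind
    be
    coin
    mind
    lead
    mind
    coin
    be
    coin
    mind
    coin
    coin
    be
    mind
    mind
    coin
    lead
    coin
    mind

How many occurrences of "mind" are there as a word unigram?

8

Scanning the 25 tokens for "mind":
  position 4: mind
  position 7: mind
  position 10: mind
  position 12: mind
  position 16: mind
  position 20: mind
  position 21: mind
  position 25: mind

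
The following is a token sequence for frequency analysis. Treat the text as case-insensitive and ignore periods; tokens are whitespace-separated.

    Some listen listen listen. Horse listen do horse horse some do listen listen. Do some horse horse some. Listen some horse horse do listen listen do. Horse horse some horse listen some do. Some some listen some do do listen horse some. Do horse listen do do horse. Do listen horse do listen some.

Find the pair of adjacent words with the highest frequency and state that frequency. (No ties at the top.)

Bigram frequencies (highest first):
  do listen: 5
  listen listen: 4
  listen do: 4
  do horse: 4
  horse horse: 4
  horse some: 4
  … (10 more, each ≤ 4)

"do listen", 5 times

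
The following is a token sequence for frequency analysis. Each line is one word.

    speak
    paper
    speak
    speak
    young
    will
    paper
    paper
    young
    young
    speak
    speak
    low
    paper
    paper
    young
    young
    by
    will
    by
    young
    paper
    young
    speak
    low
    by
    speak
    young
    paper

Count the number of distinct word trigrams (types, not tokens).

29 tokens → 27 trigram windows in total.
Repeated trigrams (each contributes count−1 duplicates):
  paper paper young: 2
  paper young young: 2
2 duplicate windows → 27 − 2 = 25 distinct.

25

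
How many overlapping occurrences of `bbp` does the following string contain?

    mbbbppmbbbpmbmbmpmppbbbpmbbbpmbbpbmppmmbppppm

5

Sliding a length-3 window over the 45 characters (43 positions):
  position 3–5: bbp
  position 9–11: bbp
  position 22–24: bbp
  position 27–29: bbp
  position 31–33: bbp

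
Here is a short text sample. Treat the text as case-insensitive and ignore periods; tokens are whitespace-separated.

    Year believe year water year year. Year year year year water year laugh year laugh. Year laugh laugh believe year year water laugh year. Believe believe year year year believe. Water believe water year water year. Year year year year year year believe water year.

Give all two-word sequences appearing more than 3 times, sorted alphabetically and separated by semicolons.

water year; year believe; year water; year year

Bigram counts meeting the condition (more than 3 times):
  water year: 5
  year believe: 4
  year water: 4
  year year: 14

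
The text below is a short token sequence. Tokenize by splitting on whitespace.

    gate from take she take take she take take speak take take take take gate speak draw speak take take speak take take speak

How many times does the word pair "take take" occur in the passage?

Scanning the 23 overlapping bigram windows for "take take":
  position 5–6: take take
  position 8–9: take take
  position 11–12: take take
  position 12–13: take take
  position 13–14: take take
  position 19–20: take take
  position 22–23: take take

7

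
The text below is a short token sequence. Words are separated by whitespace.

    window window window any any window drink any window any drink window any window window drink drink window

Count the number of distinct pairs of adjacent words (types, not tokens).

9

18 tokens → 17 bigram windows in total.
Repeated bigrams (each contributes count−1 duplicates):
  any window: 3
  window any: 3
  window window: 3
  drink window: 2
  window drink: 2
8 duplicate windows → 17 − 8 = 9 distinct.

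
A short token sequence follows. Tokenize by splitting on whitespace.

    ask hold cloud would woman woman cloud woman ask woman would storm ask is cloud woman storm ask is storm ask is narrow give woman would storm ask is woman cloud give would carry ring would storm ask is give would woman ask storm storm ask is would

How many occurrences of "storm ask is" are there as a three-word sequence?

6

Scanning the 46 overlapping trigram windows for "storm ask is":
  position 12–14: storm ask is
  position 17–19: storm ask is
  position 20–22: storm ask is
  position 27–29: storm ask is
  position 37–39: storm ask is
  position 45–47: storm ask is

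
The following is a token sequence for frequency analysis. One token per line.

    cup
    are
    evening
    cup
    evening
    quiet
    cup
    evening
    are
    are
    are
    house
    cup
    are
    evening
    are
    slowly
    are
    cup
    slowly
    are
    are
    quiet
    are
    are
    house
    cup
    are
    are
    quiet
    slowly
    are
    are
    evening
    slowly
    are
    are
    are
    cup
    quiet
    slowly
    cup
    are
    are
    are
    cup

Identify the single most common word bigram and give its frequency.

"are are", 10 times

Bigram frequencies (highest first):
  are are: 10
  cup are: 4
  slowly are: 4
  are evening: 3
  are cup: 3
  cup evening: 2
  … (14 more, each ≤ 2)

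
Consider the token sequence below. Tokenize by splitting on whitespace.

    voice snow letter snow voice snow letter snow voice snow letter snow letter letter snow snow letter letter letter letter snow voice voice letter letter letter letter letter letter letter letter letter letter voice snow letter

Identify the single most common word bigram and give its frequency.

"letter letter", 13 times

Bigram frequencies (highest first):
  letter letter: 13
  snow letter: 6
  letter snow: 5
  voice snow: 4
  snow voice: 3
  snow snow: 1
  … (3 more, each ≤ 1)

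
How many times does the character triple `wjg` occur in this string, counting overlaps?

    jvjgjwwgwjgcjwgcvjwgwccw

1

Sliding a length-3 window over the 24 characters (22 positions):
  position 9–11: wjg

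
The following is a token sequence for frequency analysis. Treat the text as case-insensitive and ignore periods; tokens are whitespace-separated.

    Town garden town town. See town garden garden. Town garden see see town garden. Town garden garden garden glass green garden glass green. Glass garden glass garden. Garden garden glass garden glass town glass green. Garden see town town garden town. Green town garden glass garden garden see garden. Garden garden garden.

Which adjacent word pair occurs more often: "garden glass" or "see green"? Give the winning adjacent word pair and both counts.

"garden glass" (6 vs 0)

"garden glass": 6 occurrences
"see green": 0 occurrences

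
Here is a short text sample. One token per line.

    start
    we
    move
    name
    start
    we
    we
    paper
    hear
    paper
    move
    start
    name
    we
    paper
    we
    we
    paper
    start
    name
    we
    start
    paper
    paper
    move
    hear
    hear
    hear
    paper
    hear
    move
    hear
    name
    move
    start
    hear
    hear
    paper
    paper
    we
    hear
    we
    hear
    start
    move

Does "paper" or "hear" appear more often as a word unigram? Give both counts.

"paper": 9 occurrences
"hear": 10 occurrences

"hear" (10 vs 9)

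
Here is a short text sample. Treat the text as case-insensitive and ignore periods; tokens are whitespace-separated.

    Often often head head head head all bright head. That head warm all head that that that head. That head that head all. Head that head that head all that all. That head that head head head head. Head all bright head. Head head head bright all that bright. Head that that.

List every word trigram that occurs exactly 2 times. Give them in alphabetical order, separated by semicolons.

all bright head; all head that; bright head that; head all bright; head head all; head that that; that head all

Trigram counts meeting the condition (exactly 2 times):
  all bright head: 2
  all head that: 2
  bright head that: 2
  head all bright: 2
  head head all: 2
  head that that: 2
  that head all: 2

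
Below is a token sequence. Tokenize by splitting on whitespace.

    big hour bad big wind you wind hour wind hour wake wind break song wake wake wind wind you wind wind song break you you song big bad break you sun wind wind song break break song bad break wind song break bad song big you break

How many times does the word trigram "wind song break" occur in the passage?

Scanning the 45 overlapping trigram windows for "wind song break":
  position 21–23: wind song break
  position 33–35: wind song break
  position 40–42: wind song break

3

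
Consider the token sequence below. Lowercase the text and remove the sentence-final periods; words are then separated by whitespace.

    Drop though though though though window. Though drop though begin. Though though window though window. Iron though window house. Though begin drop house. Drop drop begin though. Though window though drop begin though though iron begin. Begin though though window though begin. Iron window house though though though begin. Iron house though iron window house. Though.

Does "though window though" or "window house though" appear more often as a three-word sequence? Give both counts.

"though window though": 4 occurrences
"window house though": 3 occurrences

"though window though" (4 vs 3)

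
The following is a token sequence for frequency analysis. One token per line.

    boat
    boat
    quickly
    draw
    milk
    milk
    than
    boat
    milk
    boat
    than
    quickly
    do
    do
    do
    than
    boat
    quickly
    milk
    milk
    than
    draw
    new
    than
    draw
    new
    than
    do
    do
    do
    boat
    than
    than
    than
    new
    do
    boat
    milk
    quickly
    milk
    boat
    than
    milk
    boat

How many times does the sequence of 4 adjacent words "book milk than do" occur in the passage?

Scanning the 41 overlapping 4-gram windows for "book milk than do":
  (none found)

0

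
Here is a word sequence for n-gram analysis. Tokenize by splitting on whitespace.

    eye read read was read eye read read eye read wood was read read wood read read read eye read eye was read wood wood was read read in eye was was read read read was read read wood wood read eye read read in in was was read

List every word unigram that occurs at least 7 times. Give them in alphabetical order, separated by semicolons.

eye; read; was

Unigram counts meeting the condition (at least 7 times):
  eye: 7
  read: 24
  was: 9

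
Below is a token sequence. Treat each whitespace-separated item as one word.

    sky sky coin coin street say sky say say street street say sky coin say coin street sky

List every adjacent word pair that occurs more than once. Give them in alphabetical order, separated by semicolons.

coin street; say sky; sky coin; street say

Bigram counts meeting the condition (more than once):
  coin street: 2
  say sky: 2
  sky coin: 2
  street say: 2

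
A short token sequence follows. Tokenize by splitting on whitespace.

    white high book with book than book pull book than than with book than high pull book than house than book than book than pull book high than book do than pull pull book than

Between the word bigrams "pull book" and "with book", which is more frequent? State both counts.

"pull book": 4 occurrences
"with book": 2 occurrences

"pull book" (4 vs 2)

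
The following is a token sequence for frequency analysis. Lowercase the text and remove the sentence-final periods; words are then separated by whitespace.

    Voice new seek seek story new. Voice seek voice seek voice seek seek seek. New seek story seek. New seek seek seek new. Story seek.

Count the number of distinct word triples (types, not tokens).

17

25 tokens → 23 trigram windows in total.
Repeated trigrams (each contributes count−1 duplicates):
  new seek seek: 2
  seek new seek: 2
  seek seek new: 2
  seek seek seek: 2
  seek voice seek: 2
  voice seek voice: 2
6 duplicate windows → 23 − 6 = 17 distinct.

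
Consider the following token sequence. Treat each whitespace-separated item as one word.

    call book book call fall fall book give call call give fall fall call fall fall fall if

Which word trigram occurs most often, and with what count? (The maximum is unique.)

"call fall fall", 2 times

Trigram frequencies (highest first):
  call fall fall: 2
  call book book: 1
  book book call: 1
  book call fall: 1
  fall fall book: 1
  fall book give: 1
  … (9 more, each ≤ 1)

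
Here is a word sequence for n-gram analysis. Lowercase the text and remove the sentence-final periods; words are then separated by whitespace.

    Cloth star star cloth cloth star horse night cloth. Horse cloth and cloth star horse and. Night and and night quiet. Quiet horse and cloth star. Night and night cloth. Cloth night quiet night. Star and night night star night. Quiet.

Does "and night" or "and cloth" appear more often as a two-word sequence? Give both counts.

"and night": 4 occurrences
"and cloth": 2 occurrences

"and night" (4 vs 2)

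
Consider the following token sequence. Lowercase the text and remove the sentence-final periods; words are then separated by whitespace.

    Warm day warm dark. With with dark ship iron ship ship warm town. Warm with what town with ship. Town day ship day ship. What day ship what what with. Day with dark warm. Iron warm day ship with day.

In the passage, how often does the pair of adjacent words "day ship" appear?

4

Scanning the 39 overlapping bigram windows for "day ship":
  position 21–22: day ship
  position 23–24: day ship
  position 26–27: day ship
  position 37–38: day ship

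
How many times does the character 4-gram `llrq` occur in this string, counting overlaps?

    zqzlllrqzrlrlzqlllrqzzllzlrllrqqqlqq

3

Sliding a length-4 window over the 36 characters (33 positions):
  position 5–8: llrq
  position 17–20: llrq
  position 28–31: llrq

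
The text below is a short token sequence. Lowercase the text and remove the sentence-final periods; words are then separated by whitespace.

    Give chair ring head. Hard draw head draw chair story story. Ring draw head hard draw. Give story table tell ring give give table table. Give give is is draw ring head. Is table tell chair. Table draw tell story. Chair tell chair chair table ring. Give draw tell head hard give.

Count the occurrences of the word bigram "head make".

0

Scanning the 51 overlapping bigram windows for "head make":
  (none found)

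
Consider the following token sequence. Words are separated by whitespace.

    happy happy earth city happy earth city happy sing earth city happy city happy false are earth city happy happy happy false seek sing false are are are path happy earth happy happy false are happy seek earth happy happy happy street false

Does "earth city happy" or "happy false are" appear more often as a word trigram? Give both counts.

"earth city happy" (4 vs 2)

"earth city happy": 4 occurrences
"happy false are": 2 occurrences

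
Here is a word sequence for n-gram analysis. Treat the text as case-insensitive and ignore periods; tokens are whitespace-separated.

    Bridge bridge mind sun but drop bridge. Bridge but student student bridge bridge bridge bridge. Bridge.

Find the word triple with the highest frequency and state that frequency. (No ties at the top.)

"bridge bridge bridge", 3 times

Trigram frequencies (highest first):
  bridge bridge bridge: 3
  bridge bridge mind: 1
  bridge mind sun: 1
  mind sun but: 1
  sun but drop: 1
  but drop bridge: 1
  … (6 more, each ≤ 1)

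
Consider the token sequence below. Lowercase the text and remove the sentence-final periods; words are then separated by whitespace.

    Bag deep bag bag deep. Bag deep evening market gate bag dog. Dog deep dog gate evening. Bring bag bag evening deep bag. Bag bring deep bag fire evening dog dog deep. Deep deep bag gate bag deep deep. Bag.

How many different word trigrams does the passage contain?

34

40 tokens → 38 trigram windows in total.
Repeated trigrams (each contributes count−1 duplicates):
  bag deep bag: 2
  deep bag bag: 2
  deep deep bag: 2
  dog dog deep: 2
4 duplicate windows → 38 − 4 = 34 distinct.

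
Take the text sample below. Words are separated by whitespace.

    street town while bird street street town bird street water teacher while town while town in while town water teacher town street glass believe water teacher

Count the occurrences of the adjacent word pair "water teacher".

3

Scanning the 25 overlapping bigram windows for "water teacher":
  position 10–11: water teacher
  position 19–20: water teacher
  position 25–26: water teacher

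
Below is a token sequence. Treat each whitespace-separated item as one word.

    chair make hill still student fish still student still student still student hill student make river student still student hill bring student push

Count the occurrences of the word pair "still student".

5

Scanning the 22 overlapping bigram windows for "still student":
  position 4–5: still student
  position 7–8: still student
  position 9–10: still student
  position 11–12: still student
  position 18–19: still student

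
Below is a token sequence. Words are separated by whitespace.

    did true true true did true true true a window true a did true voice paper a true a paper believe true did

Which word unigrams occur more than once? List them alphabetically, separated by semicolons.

a; did; paper; true

Unigram counts meeting the condition (more than once):
  a: 4
  did: 4
  paper: 2
  true: 10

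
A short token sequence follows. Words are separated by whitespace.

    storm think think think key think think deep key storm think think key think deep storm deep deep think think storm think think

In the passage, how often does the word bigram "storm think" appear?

Scanning the 22 overlapping bigram windows for "storm think":
  position 1–2: storm think
  position 10–11: storm think
  position 21–22: storm think

3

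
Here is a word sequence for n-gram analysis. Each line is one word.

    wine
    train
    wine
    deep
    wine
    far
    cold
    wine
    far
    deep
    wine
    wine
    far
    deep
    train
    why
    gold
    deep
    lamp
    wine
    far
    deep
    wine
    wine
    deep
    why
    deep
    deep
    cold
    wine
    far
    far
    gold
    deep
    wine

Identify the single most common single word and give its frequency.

"wine", 11 times

Unigram frequencies (highest first):
  wine: 11
  deep: 9
  far: 6
  train: 2
  cold: 2
  why: 2
  … (2 more, each ≤ 2)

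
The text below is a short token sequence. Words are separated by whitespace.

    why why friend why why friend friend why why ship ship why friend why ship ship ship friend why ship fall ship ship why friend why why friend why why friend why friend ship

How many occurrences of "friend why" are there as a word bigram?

7

Scanning the 33 overlapping bigram windows for "friend why":
  position 3–4: friend why
  position 7–8: friend why
  position 13–14: friend why
  position 18–19: friend why
  position 25–26: friend why
  position 28–29: friend why
  position 31–32: friend why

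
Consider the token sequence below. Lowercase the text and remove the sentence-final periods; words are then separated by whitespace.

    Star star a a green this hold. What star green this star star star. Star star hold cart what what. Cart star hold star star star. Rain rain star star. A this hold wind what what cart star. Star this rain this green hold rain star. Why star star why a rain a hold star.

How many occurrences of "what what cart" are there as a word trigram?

2

Scanning the 53 overlapping trigram windows for "what what cart":
  position 19–21: what what cart
  position 35–37: what what cart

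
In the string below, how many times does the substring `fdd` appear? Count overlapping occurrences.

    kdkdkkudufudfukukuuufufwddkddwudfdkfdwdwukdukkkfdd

Sliding a length-3 window over the 50 characters (48 positions):
  position 48–50: fdd

1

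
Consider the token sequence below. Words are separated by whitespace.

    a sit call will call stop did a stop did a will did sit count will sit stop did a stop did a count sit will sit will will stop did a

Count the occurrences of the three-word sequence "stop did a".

Scanning the 30 overlapping trigram windows for "stop did a":
  position 6–8: stop did a
  position 9–11: stop did a
  position 18–20: stop did a
  position 21–23: stop did a
  position 30–32: stop did a

5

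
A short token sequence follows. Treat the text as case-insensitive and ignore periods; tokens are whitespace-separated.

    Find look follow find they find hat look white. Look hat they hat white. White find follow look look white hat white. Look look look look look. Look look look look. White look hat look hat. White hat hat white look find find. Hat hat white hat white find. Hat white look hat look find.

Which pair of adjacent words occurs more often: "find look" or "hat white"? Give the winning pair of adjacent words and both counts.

"hat white" (7 vs 1)

"find look": 1 occurrence
"hat white": 7 occurrences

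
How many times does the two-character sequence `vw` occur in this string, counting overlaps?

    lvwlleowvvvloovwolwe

2

Sliding a length-2 window over the 20 characters (19 positions):
  position 2–3: vw
  position 15–16: vw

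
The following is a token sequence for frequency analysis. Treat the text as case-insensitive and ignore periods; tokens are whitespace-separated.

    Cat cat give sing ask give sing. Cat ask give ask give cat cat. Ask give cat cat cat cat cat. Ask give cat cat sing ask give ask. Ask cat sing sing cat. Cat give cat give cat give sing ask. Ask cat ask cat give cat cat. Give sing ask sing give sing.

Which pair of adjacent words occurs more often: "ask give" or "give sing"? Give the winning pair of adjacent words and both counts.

"ask give" (6 vs 5)

"ask give": 6 occurrences
"give sing": 5 occurrences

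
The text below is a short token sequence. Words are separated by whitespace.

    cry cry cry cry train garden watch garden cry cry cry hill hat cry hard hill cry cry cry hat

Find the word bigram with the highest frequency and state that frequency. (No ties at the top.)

Bigram frequencies (highest first):
  cry cry: 7
  cry train: 1
  train garden: 1
  garden watch: 1
  watch garden: 1
  garden cry: 1
  … (7 more, each ≤ 1)

"cry cry", 7 times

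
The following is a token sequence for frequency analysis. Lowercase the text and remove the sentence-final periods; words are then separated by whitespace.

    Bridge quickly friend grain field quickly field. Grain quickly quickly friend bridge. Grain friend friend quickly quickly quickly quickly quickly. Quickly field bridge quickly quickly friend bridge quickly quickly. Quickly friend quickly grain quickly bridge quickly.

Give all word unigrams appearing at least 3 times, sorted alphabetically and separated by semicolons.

bridge; field; friend; grain; quickly

Unigram counts meeting the condition (at least 3 times):
  bridge: 5
  field: 3
  friend: 6
  grain: 4
  quickly: 18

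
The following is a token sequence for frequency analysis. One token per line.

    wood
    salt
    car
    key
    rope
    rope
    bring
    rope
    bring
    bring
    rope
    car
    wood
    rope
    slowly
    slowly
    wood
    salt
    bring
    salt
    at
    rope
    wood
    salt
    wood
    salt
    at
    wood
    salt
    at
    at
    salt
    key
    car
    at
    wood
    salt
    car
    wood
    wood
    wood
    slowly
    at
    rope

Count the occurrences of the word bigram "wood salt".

6

Scanning the 43 overlapping bigram windows for "wood salt":
  position 1–2: wood salt
  position 17–18: wood salt
  position 23–24: wood salt
  position 25–26: wood salt
  position 28–29: wood salt
  position 36–37: wood salt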